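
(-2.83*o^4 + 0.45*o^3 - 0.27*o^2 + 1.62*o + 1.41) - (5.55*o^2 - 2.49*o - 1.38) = -2.83*o^4 + 0.45*o^3 - 5.82*o^2 + 4.11*o + 2.79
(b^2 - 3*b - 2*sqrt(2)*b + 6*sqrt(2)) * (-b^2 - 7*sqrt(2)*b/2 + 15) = -b^4 - 3*sqrt(2)*b^3/2 + 3*b^3 + 9*sqrt(2)*b^2/2 + 29*b^2 - 87*b - 30*sqrt(2)*b + 90*sqrt(2)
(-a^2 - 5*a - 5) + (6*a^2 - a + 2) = 5*a^2 - 6*a - 3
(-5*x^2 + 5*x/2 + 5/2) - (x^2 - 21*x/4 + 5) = -6*x^2 + 31*x/4 - 5/2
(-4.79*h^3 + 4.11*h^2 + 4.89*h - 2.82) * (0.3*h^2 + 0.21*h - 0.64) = -1.437*h^5 + 0.2271*h^4 + 5.3957*h^3 - 2.4495*h^2 - 3.7218*h + 1.8048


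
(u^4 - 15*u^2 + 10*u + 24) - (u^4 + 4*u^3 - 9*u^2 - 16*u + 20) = -4*u^3 - 6*u^2 + 26*u + 4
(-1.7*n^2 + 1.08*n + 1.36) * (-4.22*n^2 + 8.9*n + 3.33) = 7.174*n^4 - 19.6876*n^3 - 1.7882*n^2 + 15.7004*n + 4.5288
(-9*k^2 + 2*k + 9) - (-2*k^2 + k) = -7*k^2 + k + 9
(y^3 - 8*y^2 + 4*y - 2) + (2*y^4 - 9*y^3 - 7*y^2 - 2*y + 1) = 2*y^4 - 8*y^3 - 15*y^2 + 2*y - 1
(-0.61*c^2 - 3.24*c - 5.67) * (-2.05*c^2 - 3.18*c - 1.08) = 1.2505*c^4 + 8.5818*c^3 + 22.5855*c^2 + 21.5298*c + 6.1236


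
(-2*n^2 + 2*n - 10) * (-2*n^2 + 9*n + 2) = 4*n^4 - 22*n^3 + 34*n^2 - 86*n - 20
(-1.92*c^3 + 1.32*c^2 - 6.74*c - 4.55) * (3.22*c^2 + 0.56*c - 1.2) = -6.1824*c^5 + 3.1752*c^4 - 18.6596*c^3 - 20.0094*c^2 + 5.54*c + 5.46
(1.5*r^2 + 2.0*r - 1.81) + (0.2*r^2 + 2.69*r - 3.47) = 1.7*r^2 + 4.69*r - 5.28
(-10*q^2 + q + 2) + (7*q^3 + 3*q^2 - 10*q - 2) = 7*q^3 - 7*q^2 - 9*q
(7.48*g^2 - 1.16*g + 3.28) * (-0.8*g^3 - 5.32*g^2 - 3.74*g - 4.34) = -5.984*g^5 - 38.8656*g^4 - 24.428*g^3 - 45.5744*g^2 - 7.2328*g - 14.2352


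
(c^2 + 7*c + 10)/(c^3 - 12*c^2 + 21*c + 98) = (c + 5)/(c^2 - 14*c + 49)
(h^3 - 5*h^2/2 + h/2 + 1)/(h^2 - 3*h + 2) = h + 1/2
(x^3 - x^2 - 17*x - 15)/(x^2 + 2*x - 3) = (x^2 - 4*x - 5)/(x - 1)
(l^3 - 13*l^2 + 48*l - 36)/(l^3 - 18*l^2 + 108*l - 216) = (l - 1)/(l - 6)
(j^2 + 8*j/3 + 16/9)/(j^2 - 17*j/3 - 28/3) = (j + 4/3)/(j - 7)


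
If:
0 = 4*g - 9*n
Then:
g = 9*n/4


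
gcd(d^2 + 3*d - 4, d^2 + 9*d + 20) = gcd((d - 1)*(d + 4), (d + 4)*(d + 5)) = d + 4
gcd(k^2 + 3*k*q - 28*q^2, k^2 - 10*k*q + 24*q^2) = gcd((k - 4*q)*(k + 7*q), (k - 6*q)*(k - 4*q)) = -k + 4*q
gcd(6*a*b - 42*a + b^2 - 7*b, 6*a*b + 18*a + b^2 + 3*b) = 6*a + b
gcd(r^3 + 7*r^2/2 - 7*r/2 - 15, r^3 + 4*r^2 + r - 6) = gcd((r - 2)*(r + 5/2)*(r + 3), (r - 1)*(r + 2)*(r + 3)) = r + 3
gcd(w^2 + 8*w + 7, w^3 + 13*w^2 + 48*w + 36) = w + 1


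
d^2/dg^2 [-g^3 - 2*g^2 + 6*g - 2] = -6*g - 4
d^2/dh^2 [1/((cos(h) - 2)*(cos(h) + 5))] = (-4*sin(h)^4 + 51*sin(h)^2 - 75*cos(h)/4 - 9*cos(3*h)/4 - 9)/((cos(h) - 2)^3*(cos(h) + 5)^3)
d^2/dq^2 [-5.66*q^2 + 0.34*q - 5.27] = -11.3200000000000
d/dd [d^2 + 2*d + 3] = 2*d + 2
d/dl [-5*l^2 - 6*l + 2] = -10*l - 6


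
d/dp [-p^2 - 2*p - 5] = -2*p - 2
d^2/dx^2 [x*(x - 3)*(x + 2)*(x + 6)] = 12*x^2 + 30*x - 24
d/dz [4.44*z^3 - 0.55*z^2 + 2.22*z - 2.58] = 13.32*z^2 - 1.1*z + 2.22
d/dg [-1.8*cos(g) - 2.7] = 1.8*sin(g)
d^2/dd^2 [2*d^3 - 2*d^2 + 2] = 12*d - 4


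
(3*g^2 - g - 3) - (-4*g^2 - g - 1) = 7*g^2 - 2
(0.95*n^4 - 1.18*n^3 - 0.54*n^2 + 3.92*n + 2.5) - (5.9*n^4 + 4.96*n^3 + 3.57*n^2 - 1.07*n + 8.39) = -4.95*n^4 - 6.14*n^3 - 4.11*n^2 + 4.99*n - 5.89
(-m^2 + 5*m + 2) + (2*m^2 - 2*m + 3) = m^2 + 3*m + 5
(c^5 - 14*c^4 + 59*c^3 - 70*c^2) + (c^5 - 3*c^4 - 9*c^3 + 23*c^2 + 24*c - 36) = 2*c^5 - 17*c^4 + 50*c^3 - 47*c^2 + 24*c - 36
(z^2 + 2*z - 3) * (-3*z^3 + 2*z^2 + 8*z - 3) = -3*z^5 - 4*z^4 + 21*z^3 + 7*z^2 - 30*z + 9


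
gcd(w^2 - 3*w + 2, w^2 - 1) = w - 1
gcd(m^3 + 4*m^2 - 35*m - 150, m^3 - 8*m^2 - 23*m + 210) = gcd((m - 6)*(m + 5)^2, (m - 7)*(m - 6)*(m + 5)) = m^2 - m - 30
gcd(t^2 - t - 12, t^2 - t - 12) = t^2 - t - 12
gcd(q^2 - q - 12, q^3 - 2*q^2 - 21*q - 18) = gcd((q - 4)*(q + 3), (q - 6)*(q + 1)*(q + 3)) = q + 3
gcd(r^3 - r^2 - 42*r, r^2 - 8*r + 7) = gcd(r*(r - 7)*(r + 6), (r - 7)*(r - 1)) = r - 7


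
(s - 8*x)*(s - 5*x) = s^2 - 13*s*x + 40*x^2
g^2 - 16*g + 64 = (g - 8)^2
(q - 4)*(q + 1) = q^2 - 3*q - 4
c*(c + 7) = c^2 + 7*c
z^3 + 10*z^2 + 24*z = z*(z + 4)*(z + 6)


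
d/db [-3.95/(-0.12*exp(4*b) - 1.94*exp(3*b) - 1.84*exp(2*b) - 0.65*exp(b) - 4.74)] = (-1.896*exp(3*b) - 22.989*exp(2*b) - 14.536*exp(b) - 2.5675)*exp(b)/(0.12*exp(4*b) + 1.94*exp(3*b) + 1.84*exp(2*b) + 0.65*exp(b) + 4.74)^2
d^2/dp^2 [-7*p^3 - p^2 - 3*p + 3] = -42*p - 2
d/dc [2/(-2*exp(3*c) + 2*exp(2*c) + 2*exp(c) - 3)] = (12*exp(2*c) - 8*exp(c) - 4)*exp(c)/(2*exp(3*c) - 2*exp(2*c) - 2*exp(c) + 3)^2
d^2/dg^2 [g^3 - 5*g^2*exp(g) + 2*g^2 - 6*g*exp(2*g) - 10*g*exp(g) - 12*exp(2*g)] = -5*g^2*exp(g) - 24*g*exp(2*g) - 30*g*exp(g) + 6*g - 72*exp(2*g) - 30*exp(g) + 4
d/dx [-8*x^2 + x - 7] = 1 - 16*x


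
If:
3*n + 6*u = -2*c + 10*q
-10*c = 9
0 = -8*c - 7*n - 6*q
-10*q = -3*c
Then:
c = -9/10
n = 63/50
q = -27/100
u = -39/50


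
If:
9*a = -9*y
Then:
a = -y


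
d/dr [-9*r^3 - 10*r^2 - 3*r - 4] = -27*r^2 - 20*r - 3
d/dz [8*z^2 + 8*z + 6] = 16*z + 8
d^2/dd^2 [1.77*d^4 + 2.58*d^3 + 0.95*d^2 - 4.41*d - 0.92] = 21.24*d^2 + 15.48*d + 1.9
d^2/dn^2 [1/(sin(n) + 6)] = (6*sin(n) + cos(n)^2 + 1)/(sin(n) + 6)^3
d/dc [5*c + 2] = 5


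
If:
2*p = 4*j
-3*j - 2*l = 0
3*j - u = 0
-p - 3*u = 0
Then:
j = 0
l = 0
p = 0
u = 0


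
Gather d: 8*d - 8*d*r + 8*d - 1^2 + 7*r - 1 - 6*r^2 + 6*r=d*(16 - 8*r) - 6*r^2 + 13*r - 2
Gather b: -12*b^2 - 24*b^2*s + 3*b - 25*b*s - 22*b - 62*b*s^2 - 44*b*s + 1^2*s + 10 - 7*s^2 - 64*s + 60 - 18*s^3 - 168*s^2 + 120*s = b^2*(-24*s - 12) + b*(-62*s^2 - 69*s - 19) - 18*s^3 - 175*s^2 + 57*s + 70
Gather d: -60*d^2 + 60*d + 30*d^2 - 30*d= -30*d^2 + 30*d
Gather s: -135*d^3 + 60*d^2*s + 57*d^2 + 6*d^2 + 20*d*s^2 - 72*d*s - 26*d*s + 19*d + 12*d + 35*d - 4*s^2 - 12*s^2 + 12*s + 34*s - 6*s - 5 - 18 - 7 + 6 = -135*d^3 + 63*d^2 + 66*d + s^2*(20*d - 16) + s*(60*d^2 - 98*d + 40) - 24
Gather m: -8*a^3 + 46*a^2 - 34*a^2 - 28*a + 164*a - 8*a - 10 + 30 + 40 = -8*a^3 + 12*a^2 + 128*a + 60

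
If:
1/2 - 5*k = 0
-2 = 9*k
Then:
No Solution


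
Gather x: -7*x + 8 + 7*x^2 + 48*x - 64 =7*x^2 + 41*x - 56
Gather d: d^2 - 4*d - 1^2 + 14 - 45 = d^2 - 4*d - 32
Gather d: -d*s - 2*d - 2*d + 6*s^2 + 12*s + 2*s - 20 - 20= d*(-s - 4) + 6*s^2 + 14*s - 40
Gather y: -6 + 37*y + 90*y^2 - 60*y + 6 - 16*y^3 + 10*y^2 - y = -16*y^3 + 100*y^2 - 24*y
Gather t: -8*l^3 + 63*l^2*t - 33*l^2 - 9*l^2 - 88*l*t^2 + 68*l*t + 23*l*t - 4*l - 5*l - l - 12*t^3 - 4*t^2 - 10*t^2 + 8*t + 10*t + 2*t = -8*l^3 - 42*l^2 - 10*l - 12*t^3 + t^2*(-88*l - 14) + t*(63*l^2 + 91*l + 20)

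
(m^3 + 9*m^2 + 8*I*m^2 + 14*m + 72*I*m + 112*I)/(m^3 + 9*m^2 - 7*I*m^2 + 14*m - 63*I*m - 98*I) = (m + 8*I)/(m - 7*I)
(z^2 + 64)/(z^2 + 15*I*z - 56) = (z - 8*I)/(z + 7*I)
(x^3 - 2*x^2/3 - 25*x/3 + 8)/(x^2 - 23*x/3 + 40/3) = (x^2 + 2*x - 3)/(x - 5)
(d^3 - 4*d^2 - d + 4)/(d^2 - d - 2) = (d^2 - 5*d + 4)/(d - 2)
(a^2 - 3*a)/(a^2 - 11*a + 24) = a/(a - 8)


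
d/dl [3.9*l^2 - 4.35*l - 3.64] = 7.8*l - 4.35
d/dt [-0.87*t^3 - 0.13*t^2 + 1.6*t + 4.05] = -2.61*t^2 - 0.26*t + 1.6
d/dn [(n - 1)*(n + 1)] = 2*n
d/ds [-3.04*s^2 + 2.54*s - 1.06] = 2.54 - 6.08*s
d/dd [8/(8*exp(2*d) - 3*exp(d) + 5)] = (24 - 128*exp(d))*exp(d)/(8*exp(2*d) - 3*exp(d) + 5)^2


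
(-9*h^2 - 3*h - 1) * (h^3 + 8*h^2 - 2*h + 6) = -9*h^5 - 75*h^4 - 7*h^3 - 56*h^2 - 16*h - 6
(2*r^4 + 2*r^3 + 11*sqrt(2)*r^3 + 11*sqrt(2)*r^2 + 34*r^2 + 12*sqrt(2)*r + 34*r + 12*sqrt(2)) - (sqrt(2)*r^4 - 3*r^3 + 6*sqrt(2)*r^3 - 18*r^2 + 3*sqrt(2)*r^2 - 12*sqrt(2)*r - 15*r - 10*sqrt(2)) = -sqrt(2)*r^4 + 2*r^4 + 5*r^3 + 5*sqrt(2)*r^3 + 8*sqrt(2)*r^2 + 52*r^2 + 24*sqrt(2)*r + 49*r + 22*sqrt(2)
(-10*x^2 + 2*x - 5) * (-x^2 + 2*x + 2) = 10*x^4 - 22*x^3 - 11*x^2 - 6*x - 10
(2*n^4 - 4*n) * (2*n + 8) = 4*n^5 + 16*n^4 - 8*n^2 - 32*n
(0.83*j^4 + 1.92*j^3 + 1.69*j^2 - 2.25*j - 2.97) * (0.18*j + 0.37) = 0.1494*j^5 + 0.6527*j^4 + 1.0146*j^3 + 0.2203*j^2 - 1.3671*j - 1.0989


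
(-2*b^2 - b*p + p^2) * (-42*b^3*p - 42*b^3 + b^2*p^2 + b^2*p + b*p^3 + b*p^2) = 84*b^5*p + 84*b^5 + 40*b^4*p^2 + 40*b^4*p - 45*b^3*p^3 - 45*b^3*p^2 + b*p^5 + b*p^4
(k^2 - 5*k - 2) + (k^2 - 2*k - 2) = 2*k^2 - 7*k - 4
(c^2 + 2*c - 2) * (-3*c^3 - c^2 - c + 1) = -3*c^5 - 7*c^4 + 3*c^3 + c^2 + 4*c - 2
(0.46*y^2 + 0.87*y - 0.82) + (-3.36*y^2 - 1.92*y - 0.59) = -2.9*y^2 - 1.05*y - 1.41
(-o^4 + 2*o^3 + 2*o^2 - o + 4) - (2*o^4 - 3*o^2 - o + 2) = -3*o^4 + 2*o^3 + 5*o^2 + 2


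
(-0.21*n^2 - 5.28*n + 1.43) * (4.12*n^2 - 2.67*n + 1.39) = -0.8652*n^4 - 21.1929*n^3 + 19.6973*n^2 - 11.1573*n + 1.9877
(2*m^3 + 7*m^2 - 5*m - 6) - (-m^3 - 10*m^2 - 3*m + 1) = 3*m^3 + 17*m^2 - 2*m - 7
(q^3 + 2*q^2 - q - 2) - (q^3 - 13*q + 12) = 2*q^2 + 12*q - 14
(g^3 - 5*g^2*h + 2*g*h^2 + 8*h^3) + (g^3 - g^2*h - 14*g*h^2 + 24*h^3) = 2*g^3 - 6*g^2*h - 12*g*h^2 + 32*h^3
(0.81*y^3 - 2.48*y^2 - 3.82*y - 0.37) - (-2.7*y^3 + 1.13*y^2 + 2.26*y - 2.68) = 3.51*y^3 - 3.61*y^2 - 6.08*y + 2.31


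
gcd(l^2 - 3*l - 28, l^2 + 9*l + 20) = l + 4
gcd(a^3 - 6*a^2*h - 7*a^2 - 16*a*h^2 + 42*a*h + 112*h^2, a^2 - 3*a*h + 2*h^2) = 1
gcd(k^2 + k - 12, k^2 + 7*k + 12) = k + 4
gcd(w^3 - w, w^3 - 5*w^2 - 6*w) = w^2 + w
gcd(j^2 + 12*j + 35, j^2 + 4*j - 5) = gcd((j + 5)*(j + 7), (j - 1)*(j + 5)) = j + 5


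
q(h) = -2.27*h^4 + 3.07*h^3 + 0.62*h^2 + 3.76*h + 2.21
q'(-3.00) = 328.09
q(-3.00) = -270.25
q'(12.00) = -14345.36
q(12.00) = -41629.15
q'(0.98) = 5.27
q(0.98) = 7.29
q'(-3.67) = 572.09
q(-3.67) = -566.79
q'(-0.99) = 20.37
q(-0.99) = -6.06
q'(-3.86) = 658.41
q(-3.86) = -683.56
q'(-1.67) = 69.66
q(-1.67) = -34.29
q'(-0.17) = 3.86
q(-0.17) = 1.57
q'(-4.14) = 800.78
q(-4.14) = -887.42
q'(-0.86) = 15.28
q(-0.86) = -3.76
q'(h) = -9.08*h^3 + 9.21*h^2 + 1.24*h + 3.76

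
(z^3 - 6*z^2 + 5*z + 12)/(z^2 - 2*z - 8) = (z^2 - 2*z - 3)/(z + 2)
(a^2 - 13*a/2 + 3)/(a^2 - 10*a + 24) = (a - 1/2)/(a - 4)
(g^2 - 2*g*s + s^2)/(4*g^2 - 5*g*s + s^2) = (-g + s)/(-4*g + s)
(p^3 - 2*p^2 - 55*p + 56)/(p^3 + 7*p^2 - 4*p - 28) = (p^2 - 9*p + 8)/(p^2 - 4)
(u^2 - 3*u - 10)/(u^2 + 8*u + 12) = (u - 5)/(u + 6)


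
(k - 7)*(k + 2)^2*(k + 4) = k^4 + k^3 - 36*k^2 - 124*k - 112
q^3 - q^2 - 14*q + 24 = (q - 3)*(q - 2)*(q + 4)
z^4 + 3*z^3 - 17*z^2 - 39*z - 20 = (z - 4)*(z + 1)^2*(z + 5)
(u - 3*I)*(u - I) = u^2 - 4*I*u - 3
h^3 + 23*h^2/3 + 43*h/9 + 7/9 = (h + 1/3)^2*(h + 7)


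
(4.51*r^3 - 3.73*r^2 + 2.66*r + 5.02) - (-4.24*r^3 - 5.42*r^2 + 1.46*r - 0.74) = 8.75*r^3 + 1.69*r^2 + 1.2*r + 5.76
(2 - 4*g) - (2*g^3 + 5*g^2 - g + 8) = -2*g^3 - 5*g^2 - 3*g - 6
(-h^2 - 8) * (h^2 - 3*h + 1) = -h^4 + 3*h^3 - 9*h^2 + 24*h - 8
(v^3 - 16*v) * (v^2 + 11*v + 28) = v^5 + 11*v^4 + 12*v^3 - 176*v^2 - 448*v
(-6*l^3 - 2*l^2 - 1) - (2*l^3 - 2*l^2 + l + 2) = -8*l^3 - l - 3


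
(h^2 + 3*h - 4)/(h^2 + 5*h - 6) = (h + 4)/(h + 6)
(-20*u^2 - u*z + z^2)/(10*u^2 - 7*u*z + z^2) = (4*u + z)/(-2*u + z)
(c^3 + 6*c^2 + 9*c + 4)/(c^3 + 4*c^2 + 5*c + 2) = (c + 4)/(c + 2)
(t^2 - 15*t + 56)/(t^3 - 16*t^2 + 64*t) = (t - 7)/(t*(t - 8))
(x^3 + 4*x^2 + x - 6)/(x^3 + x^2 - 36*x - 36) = (x^3 + 4*x^2 + x - 6)/(x^3 + x^2 - 36*x - 36)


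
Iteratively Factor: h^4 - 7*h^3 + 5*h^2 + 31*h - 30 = (h - 1)*(h^3 - 6*h^2 - h + 30) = (h - 3)*(h - 1)*(h^2 - 3*h - 10) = (h - 5)*(h - 3)*(h - 1)*(h + 2)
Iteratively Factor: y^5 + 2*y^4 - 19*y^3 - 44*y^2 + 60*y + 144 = (y - 2)*(y^4 + 4*y^3 - 11*y^2 - 66*y - 72) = (y - 2)*(y + 2)*(y^3 + 2*y^2 - 15*y - 36) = (y - 2)*(y + 2)*(y + 3)*(y^2 - y - 12) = (y - 4)*(y - 2)*(y + 2)*(y + 3)*(y + 3)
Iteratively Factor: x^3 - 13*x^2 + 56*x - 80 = (x - 4)*(x^2 - 9*x + 20) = (x - 5)*(x - 4)*(x - 4)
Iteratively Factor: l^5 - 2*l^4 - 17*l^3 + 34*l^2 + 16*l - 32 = (l - 2)*(l^4 - 17*l^2 + 16) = (l - 2)*(l + 4)*(l^3 - 4*l^2 - l + 4) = (l - 4)*(l - 2)*(l + 4)*(l^2 - 1) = (l - 4)*(l - 2)*(l + 1)*(l + 4)*(l - 1)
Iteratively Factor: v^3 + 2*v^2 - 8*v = (v + 4)*(v^2 - 2*v) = (v - 2)*(v + 4)*(v)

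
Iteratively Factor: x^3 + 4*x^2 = (x)*(x^2 + 4*x) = x^2*(x + 4)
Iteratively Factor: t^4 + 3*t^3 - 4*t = (t - 1)*(t^3 + 4*t^2 + 4*t) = (t - 1)*(t + 2)*(t^2 + 2*t) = t*(t - 1)*(t + 2)*(t + 2)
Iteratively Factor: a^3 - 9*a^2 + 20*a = (a - 5)*(a^2 - 4*a) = a*(a - 5)*(a - 4)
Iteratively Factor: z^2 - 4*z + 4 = (z - 2)*(z - 2)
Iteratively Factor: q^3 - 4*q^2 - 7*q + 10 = (q - 1)*(q^2 - 3*q - 10) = (q - 5)*(q - 1)*(q + 2)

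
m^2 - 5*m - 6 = (m - 6)*(m + 1)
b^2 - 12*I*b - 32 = (b - 8*I)*(b - 4*I)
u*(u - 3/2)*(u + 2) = u^3 + u^2/2 - 3*u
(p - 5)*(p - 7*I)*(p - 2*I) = p^3 - 5*p^2 - 9*I*p^2 - 14*p + 45*I*p + 70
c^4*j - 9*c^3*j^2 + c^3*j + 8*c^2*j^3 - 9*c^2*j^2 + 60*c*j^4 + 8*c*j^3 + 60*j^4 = (c - 6*j)*(c - 5*j)*(c + 2*j)*(c*j + j)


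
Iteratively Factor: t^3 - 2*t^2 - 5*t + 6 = (t - 3)*(t^2 + t - 2) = (t - 3)*(t - 1)*(t + 2)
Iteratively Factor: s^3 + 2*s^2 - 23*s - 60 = (s - 5)*(s^2 + 7*s + 12) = (s - 5)*(s + 4)*(s + 3)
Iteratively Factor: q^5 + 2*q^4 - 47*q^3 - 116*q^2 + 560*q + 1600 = (q - 5)*(q^4 + 7*q^3 - 12*q^2 - 176*q - 320) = (q - 5)*(q + 4)*(q^3 + 3*q^2 - 24*q - 80) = (q - 5)*(q + 4)^2*(q^2 - q - 20) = (q - 5)*(q + 4)^3*(q - 5)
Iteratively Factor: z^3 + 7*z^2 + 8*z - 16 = (z + 4)*(z^2 + 3*z - 4) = (z - 1)*(z + 4)*(z + 4)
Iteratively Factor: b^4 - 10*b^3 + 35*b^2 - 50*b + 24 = (b - 4)*(b^3 - 6*b^2 + 11*b - 6) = (b - 4)*(b - 2)*(b^2 - 4*b + 3) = (b - 4)*(b - 3)*(b - 2)*(b - 1)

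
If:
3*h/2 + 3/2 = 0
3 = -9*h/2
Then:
No Solution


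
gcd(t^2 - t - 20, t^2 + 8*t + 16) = t + 4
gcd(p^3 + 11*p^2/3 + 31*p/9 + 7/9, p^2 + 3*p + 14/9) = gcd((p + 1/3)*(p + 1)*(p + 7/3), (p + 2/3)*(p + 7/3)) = p + 7/3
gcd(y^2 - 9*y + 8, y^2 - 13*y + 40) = y - 8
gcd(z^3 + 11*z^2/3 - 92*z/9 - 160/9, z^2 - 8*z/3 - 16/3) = z + 4/3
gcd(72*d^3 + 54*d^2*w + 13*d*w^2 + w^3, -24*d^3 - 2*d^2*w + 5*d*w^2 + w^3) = 12*d^2 + 7*d*w + w^2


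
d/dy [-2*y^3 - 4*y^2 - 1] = 2*y*(-3*y - 4)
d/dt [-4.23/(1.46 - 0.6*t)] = -2.538/(0.6*t - 1.46)^2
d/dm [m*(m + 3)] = 2*m + 3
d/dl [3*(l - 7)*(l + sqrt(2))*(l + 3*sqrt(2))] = 9*l^2 - 42*l + 24*sqrt(2)*l - 84*sqrt(2) + 18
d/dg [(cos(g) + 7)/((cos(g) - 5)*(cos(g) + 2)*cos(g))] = 2*(cos(g)^3 + 9*cos(g)^2 - 21*cos(g) - 35)*sin(g)/((cos(g) - 5)^2*(cos(g) + 2)^2*cos(g)^2)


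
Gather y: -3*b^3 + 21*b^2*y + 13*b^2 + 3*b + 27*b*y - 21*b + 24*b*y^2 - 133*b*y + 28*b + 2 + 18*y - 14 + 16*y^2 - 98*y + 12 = -3*b^3 + 13*b^2 + 10*b + y^2*(24*b + 16) + y*(21*b^2 - 106*b - 80)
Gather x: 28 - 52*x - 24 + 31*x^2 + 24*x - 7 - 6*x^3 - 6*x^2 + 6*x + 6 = -6*x^3 + 25*x^2 - 22*x + 3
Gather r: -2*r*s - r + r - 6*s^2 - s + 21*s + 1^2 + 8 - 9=-2*r*s - 6*s^2 + 20*s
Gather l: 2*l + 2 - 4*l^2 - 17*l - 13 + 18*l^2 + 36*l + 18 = 14*l^2 + 21*l + 7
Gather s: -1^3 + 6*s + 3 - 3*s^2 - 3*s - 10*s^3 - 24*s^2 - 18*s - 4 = -10*s^3 - 27*s^2 - 15*s - 2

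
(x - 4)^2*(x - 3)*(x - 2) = x^4 - 13*x^3 + 62*x^2 - 128*x + 96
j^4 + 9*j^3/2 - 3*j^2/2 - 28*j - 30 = (j - 5/2)*(j + 2)^2*(j + 3)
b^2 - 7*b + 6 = (b - 6)*(b - 1)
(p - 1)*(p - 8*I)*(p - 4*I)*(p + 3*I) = p^4 - p^3 - 9*I*p^3 + 4*p^2 + 9*I*p^2 - 4*p - 96*I*p + 96*I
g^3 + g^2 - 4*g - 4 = (g - 2)*(g + 1)*(g + 2)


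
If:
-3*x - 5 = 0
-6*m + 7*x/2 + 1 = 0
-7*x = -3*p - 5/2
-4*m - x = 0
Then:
No Solution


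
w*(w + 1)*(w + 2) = w^3 + 3*w^2 + 2*w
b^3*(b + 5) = b^4 + 5*b^3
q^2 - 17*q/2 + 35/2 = (q - 5)*(q - 7/2)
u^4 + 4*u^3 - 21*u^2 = u^2*(u - 3)*(u + 7)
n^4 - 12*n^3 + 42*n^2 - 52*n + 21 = (n - 7)*(n - 3)*(n - 1)^2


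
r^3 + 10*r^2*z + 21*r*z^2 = r*(r + 3*z)*(r + 7*z)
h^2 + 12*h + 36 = (h + 6)^2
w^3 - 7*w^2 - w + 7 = (w - 7)*(w - 1)*(w + 1)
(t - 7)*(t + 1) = t^2 - 6*t - 7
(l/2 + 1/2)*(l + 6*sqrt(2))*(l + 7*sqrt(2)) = l^3/2 + l^2/2 + 13*sqrt(2)*l^2/2 + 13*sqrt(2)*l/2 + 42*l + 42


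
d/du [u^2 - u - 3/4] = 2*u - 1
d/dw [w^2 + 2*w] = 2*w + 2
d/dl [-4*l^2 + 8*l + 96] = 8 - 8*l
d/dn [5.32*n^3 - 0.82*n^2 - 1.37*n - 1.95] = 15.96*n^2 - 1.64*n - 1.37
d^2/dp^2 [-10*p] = 0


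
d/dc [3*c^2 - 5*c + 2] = 6*c - 5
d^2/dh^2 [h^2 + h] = 2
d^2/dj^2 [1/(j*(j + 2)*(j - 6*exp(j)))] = 2*(j^2*(1 - 6*exp(j))*(j + 2)*(j - 6*exp(j)) + 3*j^2*(j + 2)^2*(j - 6*exp(j))*exp(j) + j^2*(j + 2)^2*(6*exp(j) - 1)^2 + j^2*(j - 6*exp(j))^2 + j*(1 - 6*exp(j))*(j + 2)^2*(j - 6*exp(j)) + j*(j + 2)*(j - 6*exp(j))^2 + (j + 2)^2*(j - 6*exp(j))^2)/(j^3*(j + 2)^3*(j - 6*exp(j))^3)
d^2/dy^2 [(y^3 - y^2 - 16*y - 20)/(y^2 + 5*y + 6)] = 16/(y^3 + 9*y^2 + 27*y + 27)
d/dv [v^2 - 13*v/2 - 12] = 2*v - 13/2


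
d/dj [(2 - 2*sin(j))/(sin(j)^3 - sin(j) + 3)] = 2*(2*sin(j)^3 - 3*sin(j)^2 - 2)*cos(j)/(-sin(j)*cos(j)^2 + 3)^2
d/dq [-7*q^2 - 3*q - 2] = -14*q - 3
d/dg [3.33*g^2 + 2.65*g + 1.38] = 6.66*g + 2.65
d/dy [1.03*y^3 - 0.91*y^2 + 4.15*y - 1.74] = 3.09*y^2 - 1.82*y + 4.15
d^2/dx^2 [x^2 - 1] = 2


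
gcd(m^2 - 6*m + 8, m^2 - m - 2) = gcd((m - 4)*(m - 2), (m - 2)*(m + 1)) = m - 2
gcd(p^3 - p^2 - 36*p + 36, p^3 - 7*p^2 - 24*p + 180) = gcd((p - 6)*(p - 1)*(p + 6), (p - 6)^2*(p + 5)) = p - 6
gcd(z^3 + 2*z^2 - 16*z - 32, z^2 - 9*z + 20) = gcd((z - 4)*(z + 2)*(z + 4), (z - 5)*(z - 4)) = z - 4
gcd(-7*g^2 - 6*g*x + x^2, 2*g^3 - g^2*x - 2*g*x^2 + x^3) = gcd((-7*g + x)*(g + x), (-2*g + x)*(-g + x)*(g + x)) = g + x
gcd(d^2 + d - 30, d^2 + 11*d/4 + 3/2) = 1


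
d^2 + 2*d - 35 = (d - 5)*(d + 7)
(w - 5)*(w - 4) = w^2 - 9*w + 20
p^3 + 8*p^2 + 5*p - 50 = (p - 2)*(p + 5)^2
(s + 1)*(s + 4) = s^2 + 5*s + 4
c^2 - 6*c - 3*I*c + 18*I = (c - 6)*(c - 3*I)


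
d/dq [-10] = 0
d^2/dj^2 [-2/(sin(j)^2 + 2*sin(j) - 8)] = 4*(2*sin(j)^4 + 3*sin(j)^3 + 15*sin(j)^2 + 2*sin(j) - 12)/(sin(j)^2 + 2*sin(j) - 8)^3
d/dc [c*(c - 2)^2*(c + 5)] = 4*c^3 + 3*c^2 - 32*c + 20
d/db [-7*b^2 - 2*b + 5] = -14*b - 2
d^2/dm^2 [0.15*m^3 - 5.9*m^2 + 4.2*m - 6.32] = 0.9*m - 11.8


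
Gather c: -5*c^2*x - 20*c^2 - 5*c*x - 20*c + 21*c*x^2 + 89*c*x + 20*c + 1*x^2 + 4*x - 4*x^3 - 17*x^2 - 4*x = c^2*(-5*x - 20) + c*(21*x^2 + 84*x) - 4*x^3 - 16*x^2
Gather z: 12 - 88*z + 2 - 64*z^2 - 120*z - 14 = -64*z^2 - 208*z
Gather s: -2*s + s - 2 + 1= -s - 1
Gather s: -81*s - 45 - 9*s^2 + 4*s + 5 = -9*s^2 - 77*s - 40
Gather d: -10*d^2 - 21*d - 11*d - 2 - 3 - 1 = -10*d^2 - 32*d - 6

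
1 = 1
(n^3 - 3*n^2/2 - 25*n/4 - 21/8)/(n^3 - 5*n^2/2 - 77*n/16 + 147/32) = 4*(4*n^2 + 8*n + 3)/(16*n^2 + 16*n - 21)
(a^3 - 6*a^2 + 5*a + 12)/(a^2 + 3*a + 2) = (a^2 - 7*a + 12)/(a + 2)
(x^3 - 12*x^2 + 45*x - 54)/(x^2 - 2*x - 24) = (x^2 - 6*x + 9)/(x + 4)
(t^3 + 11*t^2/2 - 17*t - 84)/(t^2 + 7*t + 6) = (t^2 - t/2 - 14)/(t + 1)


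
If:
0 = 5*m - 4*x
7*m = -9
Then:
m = -9/7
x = -45/28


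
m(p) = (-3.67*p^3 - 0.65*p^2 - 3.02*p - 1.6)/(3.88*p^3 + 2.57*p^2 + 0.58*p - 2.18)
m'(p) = (-11.64*p^2 - 5.14*p - 0.58)*(-3.67*p^3 - 0.65*p^2 - 3.02*p - 1.6)/(3.88*p^3 + 2.57*p^2 + 0.58*p - 2.18)^2 + (-11.01*p^2 - 1.3*p - 3.02)/(3.88*p^3 + 2.57*p^2 + 0.58*p - 2.18)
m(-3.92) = -1.11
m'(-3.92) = -0.05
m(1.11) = -1.55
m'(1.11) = 2.02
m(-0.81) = -0.78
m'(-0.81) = 1.99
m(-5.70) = -1.05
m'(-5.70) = -0.02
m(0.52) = 6.05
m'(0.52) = 71.21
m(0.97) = -1.96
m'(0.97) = 4.07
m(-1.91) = -1.31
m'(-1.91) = -0.13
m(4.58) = -0.89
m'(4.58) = -0.00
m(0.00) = 0.73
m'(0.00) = 1.58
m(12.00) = -0.91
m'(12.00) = -0.00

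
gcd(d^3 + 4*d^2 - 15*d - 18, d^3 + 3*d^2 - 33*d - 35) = d + 1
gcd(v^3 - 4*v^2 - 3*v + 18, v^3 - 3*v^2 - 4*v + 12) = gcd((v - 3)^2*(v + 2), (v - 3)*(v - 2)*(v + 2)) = v^2 - v - 6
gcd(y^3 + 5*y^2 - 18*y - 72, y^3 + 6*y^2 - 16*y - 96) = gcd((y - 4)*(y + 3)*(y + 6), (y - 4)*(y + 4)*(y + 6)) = y^2 + 2*y - 24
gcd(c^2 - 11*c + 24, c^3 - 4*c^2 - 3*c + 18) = c - 3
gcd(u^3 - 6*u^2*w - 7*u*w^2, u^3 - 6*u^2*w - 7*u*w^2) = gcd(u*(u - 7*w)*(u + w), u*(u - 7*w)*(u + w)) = u^3 - 6*u^2*w - 7*u*w^2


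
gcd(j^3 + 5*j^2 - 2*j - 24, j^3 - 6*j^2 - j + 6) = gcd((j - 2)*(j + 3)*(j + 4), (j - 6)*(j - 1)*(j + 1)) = 1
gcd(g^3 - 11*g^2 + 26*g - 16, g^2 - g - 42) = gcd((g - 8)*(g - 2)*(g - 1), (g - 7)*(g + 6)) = 1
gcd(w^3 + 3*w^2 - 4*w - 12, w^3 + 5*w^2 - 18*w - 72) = w + 3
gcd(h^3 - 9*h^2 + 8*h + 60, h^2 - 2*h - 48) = 1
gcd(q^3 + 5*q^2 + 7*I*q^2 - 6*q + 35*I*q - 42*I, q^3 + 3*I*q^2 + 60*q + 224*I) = q + 7*I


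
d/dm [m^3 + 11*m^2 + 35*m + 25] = 3*m^2 + 22*m + 35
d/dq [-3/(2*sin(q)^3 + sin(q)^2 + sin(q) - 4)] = 3*(6*sin(q)^2 + 2*sin(q) + 1)*cos(q)/(2*sin(q)^3 + sin(q)^2 + sin(q) - 4)^2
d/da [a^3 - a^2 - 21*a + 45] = 3*a^2 - 2*a - 21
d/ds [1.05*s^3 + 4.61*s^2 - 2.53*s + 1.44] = 3.15*s^2 + 9.22*s - 2.53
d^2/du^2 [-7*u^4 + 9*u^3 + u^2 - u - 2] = -84*u^2 + 54*u + 2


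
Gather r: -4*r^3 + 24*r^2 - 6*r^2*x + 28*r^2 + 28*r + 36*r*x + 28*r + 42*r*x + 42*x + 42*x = -4*r^3 + r^2*(52 - 6*x) + r*(78*x + 56) + 84*x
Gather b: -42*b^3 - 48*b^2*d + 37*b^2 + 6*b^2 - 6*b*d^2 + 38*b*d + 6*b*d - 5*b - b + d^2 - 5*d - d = -42*b^3 + b^2*(43 - 48*d) + b*(-6*d^2 + 44*d - 6) + d^2 - 6*d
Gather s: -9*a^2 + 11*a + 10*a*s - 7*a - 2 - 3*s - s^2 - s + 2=-9*a^2 + 4*a - s^2 + s*(10*a - 4)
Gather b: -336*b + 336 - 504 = -336*b - 168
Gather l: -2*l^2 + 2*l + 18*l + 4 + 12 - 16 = -2*l^2 + 20*l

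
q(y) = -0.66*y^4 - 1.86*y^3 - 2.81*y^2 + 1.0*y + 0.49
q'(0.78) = -8.03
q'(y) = -2.64*y^3 - 5.58*y^2 - 5.62*y + 1.0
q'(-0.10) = 1.51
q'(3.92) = -265.80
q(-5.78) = -476.64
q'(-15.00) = 7739.80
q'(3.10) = -148.69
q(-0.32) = -0.06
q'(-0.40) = 2.52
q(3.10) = -139.78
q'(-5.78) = 356.85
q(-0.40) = -0.26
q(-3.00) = -31.04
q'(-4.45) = 148.15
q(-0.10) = 0.36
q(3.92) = -306.65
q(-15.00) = -27781.76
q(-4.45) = -154.51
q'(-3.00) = 38.92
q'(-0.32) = 2.31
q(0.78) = -1.57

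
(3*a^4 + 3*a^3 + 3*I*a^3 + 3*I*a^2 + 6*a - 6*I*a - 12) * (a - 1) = 3*a^5 + 3*I*a^4 - 3*a^3 + 6*a^2 - 9*I*a^2 - 18*a + 6*I*a + 12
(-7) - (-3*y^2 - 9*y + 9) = 3*y^2 + 9*y - 16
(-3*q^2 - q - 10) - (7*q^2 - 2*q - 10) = -10*q^2 + q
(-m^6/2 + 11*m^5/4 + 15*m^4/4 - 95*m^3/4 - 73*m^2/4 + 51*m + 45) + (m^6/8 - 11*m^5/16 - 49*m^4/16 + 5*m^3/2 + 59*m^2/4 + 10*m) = -3*m^6/8 + 33*m^5/16 + 11*m^4/16 - 85*m^3/4 - 7*m^2/2 + 61*m + 45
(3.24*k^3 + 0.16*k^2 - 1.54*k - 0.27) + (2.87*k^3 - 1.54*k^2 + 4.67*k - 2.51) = 6.11*k^3 - 1.38*k^2 + 3.13*k - 2.78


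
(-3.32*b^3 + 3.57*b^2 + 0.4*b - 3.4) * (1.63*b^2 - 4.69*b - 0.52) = -5.4116*b^5 + 21.3899*b^4 - 14.3649*b^3 - 9.2744*b^2 + 15.738*b + 1.768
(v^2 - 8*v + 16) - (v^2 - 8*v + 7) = 9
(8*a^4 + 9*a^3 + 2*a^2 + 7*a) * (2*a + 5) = 16*a^5 + 58*a^4 + 49*a^3 + 24*a^2 + 35*a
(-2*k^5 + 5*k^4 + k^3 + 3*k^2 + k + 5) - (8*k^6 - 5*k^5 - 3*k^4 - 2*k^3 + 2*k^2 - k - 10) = -8*k^6 + 3*k^5 + 8*k^4 + 3*k^3 + k^2 + 2*k + 15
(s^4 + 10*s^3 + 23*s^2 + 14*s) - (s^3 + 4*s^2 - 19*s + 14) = s^4 + 9*s^3 + 19*s^2 + 33*s - 14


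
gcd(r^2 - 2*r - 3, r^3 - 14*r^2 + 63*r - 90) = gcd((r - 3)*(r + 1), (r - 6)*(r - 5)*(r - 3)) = r - 3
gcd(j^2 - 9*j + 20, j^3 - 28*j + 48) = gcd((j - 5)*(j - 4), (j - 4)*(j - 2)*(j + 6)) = j - 4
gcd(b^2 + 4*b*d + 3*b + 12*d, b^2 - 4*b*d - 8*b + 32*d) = 1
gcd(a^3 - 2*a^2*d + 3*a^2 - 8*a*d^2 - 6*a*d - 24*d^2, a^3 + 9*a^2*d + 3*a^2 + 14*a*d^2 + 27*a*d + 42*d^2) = a^2 + 2*a*d + 3*a + 6*d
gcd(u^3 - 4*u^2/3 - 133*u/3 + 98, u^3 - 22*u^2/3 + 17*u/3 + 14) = u^2 - 25*u/3 + 14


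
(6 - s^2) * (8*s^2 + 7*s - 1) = -8*s^4 - 7*s^3 + 49*s^2 + 42*s - 6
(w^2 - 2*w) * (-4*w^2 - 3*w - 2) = -4*w^4 + 5*w^3 + 4*w^2 + 4*w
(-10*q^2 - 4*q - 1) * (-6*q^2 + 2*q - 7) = 60*q^4 + 4*q^3 + 68*q^2 + 26*q + 7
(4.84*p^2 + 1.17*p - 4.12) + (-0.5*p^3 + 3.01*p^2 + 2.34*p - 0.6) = -0.5*p^3 + 7.85*p^2 + 3.51*p - 4.72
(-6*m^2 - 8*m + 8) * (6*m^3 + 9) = -36*m^5 - 48*m^4 + 48*m^3 - 54*m^2 - 72*m + 72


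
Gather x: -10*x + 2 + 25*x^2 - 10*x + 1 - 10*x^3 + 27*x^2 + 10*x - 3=-10*x^3 + 52*x^2 - 10*x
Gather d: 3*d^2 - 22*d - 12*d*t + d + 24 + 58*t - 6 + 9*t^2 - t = 3*d^2 + d*(-12*t - 21) + 9*t^2 + 57*t + 18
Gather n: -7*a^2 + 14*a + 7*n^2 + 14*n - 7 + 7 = -7*a^2 + 14*a + 7*n^2 + 14*n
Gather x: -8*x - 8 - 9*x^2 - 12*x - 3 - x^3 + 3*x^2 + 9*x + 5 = -x^3 - 6*x^2 - 11*x - 6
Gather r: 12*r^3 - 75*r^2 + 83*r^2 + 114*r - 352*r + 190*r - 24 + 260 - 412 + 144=12*r^3 + 8*r^2 - 48*r - 32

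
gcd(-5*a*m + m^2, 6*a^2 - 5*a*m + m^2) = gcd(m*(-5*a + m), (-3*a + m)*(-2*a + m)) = 1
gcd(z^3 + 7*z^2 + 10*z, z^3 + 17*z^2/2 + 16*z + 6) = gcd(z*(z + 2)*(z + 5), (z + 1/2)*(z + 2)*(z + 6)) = z + 2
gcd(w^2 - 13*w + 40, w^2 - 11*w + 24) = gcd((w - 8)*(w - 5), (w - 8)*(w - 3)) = w - 8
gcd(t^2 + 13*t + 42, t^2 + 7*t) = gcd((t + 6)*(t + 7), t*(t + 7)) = t + 7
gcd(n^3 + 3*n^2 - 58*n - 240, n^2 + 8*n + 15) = n + 5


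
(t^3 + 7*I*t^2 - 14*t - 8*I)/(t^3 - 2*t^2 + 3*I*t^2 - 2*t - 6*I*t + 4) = (t + 4*I)/(t - 2)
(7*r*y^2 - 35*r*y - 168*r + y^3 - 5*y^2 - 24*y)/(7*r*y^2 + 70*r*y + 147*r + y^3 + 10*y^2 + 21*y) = (y - 8)/(y + 7)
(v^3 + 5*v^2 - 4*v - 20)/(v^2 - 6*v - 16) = (v^2 + 3*v - 10)/(v - 8)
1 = 1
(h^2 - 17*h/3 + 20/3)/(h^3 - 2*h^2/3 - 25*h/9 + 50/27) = 9*(h - 4)/(9*h^2 + 9*h - 10)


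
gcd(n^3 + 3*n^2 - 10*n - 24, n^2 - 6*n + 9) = n - 3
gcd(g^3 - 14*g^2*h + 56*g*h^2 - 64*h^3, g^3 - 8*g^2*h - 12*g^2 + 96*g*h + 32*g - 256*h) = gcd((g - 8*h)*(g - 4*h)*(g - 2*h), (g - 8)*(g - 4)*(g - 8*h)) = g - 8*h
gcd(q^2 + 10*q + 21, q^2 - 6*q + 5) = 1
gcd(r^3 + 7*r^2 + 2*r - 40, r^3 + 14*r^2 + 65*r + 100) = r^2 + 9*r + 20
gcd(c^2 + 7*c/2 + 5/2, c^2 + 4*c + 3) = c + 1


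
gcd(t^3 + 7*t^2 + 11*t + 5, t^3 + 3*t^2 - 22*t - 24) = t + 1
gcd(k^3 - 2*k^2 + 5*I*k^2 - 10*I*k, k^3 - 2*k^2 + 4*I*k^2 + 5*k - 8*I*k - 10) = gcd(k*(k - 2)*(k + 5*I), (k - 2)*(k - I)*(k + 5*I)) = k^2 + k*(-2 + 5*I) - 10*I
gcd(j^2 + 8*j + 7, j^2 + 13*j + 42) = j + 7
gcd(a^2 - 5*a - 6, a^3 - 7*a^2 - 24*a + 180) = a - 6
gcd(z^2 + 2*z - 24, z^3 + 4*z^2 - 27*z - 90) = z + 6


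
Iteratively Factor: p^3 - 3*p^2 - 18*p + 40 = (p - 2)*(p^2 - p - 20) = (p - 2)*(p + 4)*(p - 5)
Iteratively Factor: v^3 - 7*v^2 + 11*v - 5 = (v - 5)*(v^2 - 2*v + 1) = (v - 5)*(v - 1)*(v - 1)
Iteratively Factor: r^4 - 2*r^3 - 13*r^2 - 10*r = (r)*(r^3 - 2*r^2 - 13*r - 10) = r*(r + 1)*(r^2 - 3*r - 10) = r*(r + 1)*(r + 2)*(r - 5)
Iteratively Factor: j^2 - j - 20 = (j - 5)*(j + 4)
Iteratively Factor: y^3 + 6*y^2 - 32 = (y - 2)*(y^2 + 8*y + 16) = (y - 2)*(y + 4)*(y + 4)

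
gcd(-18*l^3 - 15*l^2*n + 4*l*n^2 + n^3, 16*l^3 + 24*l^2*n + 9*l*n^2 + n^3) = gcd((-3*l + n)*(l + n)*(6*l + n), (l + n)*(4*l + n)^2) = l + n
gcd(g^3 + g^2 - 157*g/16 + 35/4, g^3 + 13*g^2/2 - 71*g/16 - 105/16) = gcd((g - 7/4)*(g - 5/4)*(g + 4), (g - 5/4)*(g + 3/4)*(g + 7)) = g - 5/4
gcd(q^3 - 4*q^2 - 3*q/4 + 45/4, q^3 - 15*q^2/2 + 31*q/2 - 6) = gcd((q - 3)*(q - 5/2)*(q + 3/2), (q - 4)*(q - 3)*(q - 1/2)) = q - 3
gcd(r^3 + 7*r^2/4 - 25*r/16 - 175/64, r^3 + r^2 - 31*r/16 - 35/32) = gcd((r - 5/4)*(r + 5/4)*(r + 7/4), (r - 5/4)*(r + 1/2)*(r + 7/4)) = r^2 + r/2 - 35/16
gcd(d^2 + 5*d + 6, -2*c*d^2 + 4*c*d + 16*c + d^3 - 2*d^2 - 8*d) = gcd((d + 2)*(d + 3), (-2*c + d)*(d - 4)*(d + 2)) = d + 2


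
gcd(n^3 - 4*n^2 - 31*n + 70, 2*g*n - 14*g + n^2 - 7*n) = n - 7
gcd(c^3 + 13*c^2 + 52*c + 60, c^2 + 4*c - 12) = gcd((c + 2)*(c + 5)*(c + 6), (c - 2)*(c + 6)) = c + 6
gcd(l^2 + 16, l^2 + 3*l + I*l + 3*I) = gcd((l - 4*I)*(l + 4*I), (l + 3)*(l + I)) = 1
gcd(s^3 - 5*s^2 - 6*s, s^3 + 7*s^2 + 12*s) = s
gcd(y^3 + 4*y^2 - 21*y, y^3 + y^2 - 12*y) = y^2 - 3*y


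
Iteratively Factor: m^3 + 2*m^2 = (m)*(m^2 + 2*m) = m*(m + 2)*(m)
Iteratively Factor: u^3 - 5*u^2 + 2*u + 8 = (u + 1)*(u^2 - 6*u + 8) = (u - 2)*(u + 1)*(u - 4)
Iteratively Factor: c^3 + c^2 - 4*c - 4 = (c - 2)*(c^2 + 3*c + 2) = (c - 2)*(c + 2)*(c + 1)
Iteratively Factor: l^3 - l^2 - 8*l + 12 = (l + 3)*(l^2 - 4*l + 4) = (l - 2)*(l + 3)*(l - 2)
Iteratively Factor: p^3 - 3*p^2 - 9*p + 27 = (p + 3)*(p^2 - 6*p + 9) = (p - 3)*(p + 3)*(p - 3)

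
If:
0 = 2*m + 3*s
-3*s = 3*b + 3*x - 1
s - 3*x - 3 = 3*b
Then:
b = -x - 2/3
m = -3/2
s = 1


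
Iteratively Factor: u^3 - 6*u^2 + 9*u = (u)*(u^2 - 6*u + 9) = u*(u - 3)*(u - 3)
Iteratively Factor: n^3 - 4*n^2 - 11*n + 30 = (n - 2)*(n^2 - 2*n - 15) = (n - 2)*(n + 3)*(n - 5)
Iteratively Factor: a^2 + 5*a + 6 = (a + 3)*(a + 2)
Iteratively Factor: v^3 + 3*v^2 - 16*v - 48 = (v + 3)*(v^2 - 16) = (v + 3)*(v + 4)*(v - 4)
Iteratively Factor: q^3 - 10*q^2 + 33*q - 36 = (q - 3)*(q^2 - 7*q + 12) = (q - 4)*(q - 3)*(q - 3)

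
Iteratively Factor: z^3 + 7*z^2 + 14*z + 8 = (z + 2)*(z^2 + 5*z + 4) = (z + 2)*(z + 4)*(z + 1)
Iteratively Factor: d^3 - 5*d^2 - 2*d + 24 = (d - 4)*(d^2 - d - 6) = (d - 4)*(d - 3)*(d + 2)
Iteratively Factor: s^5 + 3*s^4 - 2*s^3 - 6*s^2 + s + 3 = (s + 1)*(s^4 + 2*s^3 - 4*s^2 - 2*s + 3) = (s - 1)*(s + 1)*(s^3 + 3*s^2 - s - 3) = (s - 1)*(s + 1)*(s + 3)*(s^2 - 1) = (s - 1)*(s + 1)^2*(s + 3)*(s - 1)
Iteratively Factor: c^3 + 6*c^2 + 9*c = (c)*(c^2 + 6*c + 9) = c*(c + 3)*(c + 3)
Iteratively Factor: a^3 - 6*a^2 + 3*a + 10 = (a - 5)*(a^2 - a - 2) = (a - 5)*(a + 1)*(a - 2)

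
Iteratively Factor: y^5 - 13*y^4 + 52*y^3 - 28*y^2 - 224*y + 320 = (y - 2)*(y^4 - 11*y^3 + 30*y^2 + 32*y - 160) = (y - 5)*(y - 2)*(y^3 - 6*y^2 + 32) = (y - 5)*(y - 2)*(y + 2)*(y^2 - 8*y + 16) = (y - 5)*(y - 4)*(y - 2)*(y + 2)*(y - 4)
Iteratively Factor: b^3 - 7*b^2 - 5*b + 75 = (b - 5)*(b^2 - 2*b - 15) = (b - 5)^2*(b + 3)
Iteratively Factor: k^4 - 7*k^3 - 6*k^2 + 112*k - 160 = (k - 4)*(k^3 - 3*k^2 - 18*k + 40) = (k - 5)*(k - 4)*(k^2 + 2*k - 8) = (k - 5)*(k - 4)*(k - 2)*(k + 4)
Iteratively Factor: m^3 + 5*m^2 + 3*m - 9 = (m - 1)*(m^2 + 6*m + 9) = (m - 1)*(m + 3)*(m + 3)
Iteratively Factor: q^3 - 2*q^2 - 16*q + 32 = (q - 2)*(q^2 - 16) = (q - 4)*(q - 2)*(q + 4)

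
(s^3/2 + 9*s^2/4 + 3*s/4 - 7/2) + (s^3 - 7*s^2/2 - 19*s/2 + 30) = 3*s^3/2 - 5*s^2/4 - 35*s/4 + 53/2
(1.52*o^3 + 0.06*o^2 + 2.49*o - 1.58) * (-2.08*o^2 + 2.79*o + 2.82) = -3.1616*o^5 + 4.116*o^4 - 0.725400000000001*o^3 + 10.4027*o^2 + 2.6136*o - 4.4556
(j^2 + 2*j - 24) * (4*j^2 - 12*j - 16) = 4*j^4 - 4*j^3 - 136*j^2 + 256*j + 384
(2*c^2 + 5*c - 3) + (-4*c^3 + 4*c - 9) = -4*c^3 + 2*c^2 + 9*c - 12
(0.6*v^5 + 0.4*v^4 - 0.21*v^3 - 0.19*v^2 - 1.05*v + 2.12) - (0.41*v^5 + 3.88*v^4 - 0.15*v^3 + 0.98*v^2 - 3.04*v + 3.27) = 0.19*v^5 - 3.48*v^4 - 0.06*v^3 - 1.17*v^2 + 1.99*v - 1.15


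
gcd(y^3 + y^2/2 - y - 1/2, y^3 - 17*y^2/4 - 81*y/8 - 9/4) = 1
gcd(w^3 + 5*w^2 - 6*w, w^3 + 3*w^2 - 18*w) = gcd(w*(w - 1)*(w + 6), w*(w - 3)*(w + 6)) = w^2 + 6*w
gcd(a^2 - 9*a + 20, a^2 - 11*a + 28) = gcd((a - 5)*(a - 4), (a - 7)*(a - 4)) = a - 4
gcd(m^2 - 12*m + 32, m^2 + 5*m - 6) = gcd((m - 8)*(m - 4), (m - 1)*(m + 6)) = 1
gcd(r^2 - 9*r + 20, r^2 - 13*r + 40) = r - 5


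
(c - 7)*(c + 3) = c^2 - 4*c - 21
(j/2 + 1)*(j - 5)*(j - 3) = j^3/2 - 3*j^2 - j/2 + 15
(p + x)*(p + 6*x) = p^2 + 7*p*x + 6*x^2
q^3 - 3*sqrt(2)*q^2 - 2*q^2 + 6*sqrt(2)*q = q*(q - 2)*(q - 3*sqrt(2))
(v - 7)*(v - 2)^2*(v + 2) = v^4 - 9*v^3 + 10*v^2 + 36*v - 56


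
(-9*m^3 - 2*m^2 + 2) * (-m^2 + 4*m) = 9*m^5 - 34*m^4 - 8*m^3 - 2*m^2 + 8*m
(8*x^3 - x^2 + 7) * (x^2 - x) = 8*x^5 - 9*x^4 + x^3 + 7*x^2 - 7*x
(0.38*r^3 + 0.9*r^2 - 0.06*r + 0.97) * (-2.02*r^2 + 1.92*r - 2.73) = -0.7676*r^5 - 1.0884*r^4 + 0.8118*r^3 - 4.5316*r^2 + 2.0262*r - 2.6481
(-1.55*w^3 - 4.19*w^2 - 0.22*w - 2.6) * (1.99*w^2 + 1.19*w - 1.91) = -3.0845*w^5 - 10.1826*w^4 - 2.4634*w^3 + 2.5671*w^2 - 2.6738*w + 4.966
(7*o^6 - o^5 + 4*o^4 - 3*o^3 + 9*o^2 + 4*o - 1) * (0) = 0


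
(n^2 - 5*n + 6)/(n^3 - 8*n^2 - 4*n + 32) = (n - 3)/(n^2 - 6*n - 16)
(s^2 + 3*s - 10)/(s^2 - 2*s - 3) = (-s^2 - 3*s + 10)/(-s^2 + 2*s + 3)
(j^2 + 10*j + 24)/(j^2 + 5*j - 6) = (j + 4)/(j - 1)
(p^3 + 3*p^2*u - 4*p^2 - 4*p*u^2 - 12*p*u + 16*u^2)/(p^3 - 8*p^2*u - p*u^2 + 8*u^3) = (p^2 + 4*p*u - 4*p - 16*u)/(p^2 - 7*p*u - 8*u^2)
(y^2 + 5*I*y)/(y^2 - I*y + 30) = y/(y - 6*I)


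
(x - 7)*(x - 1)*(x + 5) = x^3 - 3*x^2 - 33*x + 35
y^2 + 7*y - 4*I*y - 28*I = (y + 7)*(y - 4*I)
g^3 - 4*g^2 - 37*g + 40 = (g - 8)*(g - 1)*(g + 5)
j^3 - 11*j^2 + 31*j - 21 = (j - 7)*(j - 3)*(j - 1)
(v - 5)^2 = v^2 - 10*v + 25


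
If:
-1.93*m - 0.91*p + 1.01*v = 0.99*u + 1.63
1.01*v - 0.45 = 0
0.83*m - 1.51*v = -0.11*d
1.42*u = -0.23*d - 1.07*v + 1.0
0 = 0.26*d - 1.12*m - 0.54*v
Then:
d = 2.81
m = 0.44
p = -2.13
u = -0.09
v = 0.45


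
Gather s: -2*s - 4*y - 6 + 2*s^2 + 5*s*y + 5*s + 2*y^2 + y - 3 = 2*s^2 + s*(5*y + 3) + 2*y^2 - 3*y - 9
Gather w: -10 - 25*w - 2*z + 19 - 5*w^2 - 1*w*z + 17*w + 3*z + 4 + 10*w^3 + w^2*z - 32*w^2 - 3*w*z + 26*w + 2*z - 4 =10*w^3 + w^2*(z - 37) + w*(18 - 4*z) + 3*z + 9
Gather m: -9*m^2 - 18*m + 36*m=-9*m^2 + 18*m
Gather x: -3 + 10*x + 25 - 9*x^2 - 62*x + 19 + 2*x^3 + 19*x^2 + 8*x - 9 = 2*x^3 + 10*x^2 - 44*x + 32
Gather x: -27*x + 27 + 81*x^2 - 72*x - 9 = 81*x^2 - 99*x + 18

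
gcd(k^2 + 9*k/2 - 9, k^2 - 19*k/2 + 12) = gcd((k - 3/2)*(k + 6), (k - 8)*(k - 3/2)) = k - 3/2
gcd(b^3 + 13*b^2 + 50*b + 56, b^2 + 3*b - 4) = b + 4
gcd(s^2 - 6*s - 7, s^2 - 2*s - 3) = s + 1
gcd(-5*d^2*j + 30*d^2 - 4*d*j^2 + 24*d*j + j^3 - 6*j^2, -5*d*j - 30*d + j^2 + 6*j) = 5*d - j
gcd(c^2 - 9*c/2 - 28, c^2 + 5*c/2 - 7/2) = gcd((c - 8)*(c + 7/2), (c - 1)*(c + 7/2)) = c + 7/2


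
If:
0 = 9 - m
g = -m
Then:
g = -9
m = 9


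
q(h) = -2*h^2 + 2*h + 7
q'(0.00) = 2.00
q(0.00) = 7.00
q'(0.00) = 2.00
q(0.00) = 7.00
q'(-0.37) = 3.48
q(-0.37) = 5.99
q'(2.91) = -9.64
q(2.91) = -4.12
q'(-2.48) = 11.92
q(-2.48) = -10.26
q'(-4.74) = 20.96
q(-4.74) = -47.42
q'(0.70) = -0.80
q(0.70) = 7.42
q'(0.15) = 1.40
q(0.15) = 7.26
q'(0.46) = 0.16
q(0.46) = 7.50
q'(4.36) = -15.44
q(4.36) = -22.30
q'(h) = 2 - 4*h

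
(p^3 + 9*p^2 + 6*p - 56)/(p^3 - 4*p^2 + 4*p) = (p^2 + 11*p + 28)/(p*(p - 2))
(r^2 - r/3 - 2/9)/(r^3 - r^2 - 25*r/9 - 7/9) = (3*r - 2)/(3*r^2 - 4*r - 7)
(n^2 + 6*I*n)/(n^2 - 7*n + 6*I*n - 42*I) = n/(n - 7)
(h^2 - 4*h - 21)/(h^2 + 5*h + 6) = (h - 7)/(h + 2)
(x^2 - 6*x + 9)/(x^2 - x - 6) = (x - 3)/(x + 2)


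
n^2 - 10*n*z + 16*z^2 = (n - 8*z)*(n - 2*z)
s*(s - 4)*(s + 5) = s^3 + s^2 - 20*s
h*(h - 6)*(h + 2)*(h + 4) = h^4 - 28*h^2 - 48*h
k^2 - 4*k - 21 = (k - 7)*(k + 3)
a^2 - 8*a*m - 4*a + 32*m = (a - 4)*(a - 8*m)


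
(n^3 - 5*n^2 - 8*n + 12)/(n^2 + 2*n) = n - 7 + 6/n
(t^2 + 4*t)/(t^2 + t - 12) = t/(t - 3)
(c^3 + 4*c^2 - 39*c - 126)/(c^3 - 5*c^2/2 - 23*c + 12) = 2*(c^2 + 10*c + 21)/(2*c^2 + 7*c - 4)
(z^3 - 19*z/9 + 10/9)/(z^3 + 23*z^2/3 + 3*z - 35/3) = (z - 2/3)/(z + 7)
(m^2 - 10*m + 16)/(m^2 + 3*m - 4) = (m^2 - 10*m + 16)/(m^2 + 3*m - 4)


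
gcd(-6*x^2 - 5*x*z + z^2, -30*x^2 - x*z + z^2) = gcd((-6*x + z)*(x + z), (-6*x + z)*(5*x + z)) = 6*x - z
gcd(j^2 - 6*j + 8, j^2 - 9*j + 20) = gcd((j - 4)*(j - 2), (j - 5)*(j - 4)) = j - 4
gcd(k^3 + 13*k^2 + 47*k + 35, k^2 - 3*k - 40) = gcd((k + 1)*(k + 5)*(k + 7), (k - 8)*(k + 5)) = k + 5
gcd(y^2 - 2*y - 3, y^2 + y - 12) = y - 3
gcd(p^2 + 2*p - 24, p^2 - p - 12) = p - 4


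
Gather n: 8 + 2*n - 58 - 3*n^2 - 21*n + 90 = -3*n^2 - 19*n + 40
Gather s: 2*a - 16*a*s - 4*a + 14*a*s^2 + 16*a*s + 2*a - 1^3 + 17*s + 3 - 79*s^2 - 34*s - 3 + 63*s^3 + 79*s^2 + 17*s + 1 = 14*a*s^2 + 63*s^3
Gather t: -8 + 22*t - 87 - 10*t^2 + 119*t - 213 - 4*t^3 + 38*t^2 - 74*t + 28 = -4*t^3 + 28*t^2 + 67*t - 280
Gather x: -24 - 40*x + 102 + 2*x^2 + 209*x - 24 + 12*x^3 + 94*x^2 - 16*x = 12*x^3 + 96*x^2 + 153*x + 54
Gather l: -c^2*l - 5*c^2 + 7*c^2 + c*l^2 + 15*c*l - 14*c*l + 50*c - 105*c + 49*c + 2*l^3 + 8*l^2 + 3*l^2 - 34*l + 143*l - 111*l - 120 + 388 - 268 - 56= 2*c^2 - 6*c + 2*l^3 + l^2*(c + 11) + l*(-c^2 + c - 2) - 56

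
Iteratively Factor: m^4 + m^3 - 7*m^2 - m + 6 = (m - 2)*(m^3 + 3*m^2 - m - 3) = (m - 2)*(m + 3)*(m^2 - 1) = (m - 2)*(m - 1)*(m + 3)*(m + 1)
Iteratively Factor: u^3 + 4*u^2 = (u + 4)*(u^2) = u*(u + 4)*(u)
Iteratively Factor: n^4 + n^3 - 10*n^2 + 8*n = (n)*(n^3 + n^2 - 10*n + 8) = n*(n - 2)*(n^2 + 3*n - 4) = n*(n - 2)*(n - 1)*(n + 4)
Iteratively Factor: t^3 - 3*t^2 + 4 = (t - 2)*(t^2 - t - 2) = (t - 2)^2*(t + 1)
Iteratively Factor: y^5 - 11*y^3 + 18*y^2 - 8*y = (y - 2)*(y^4 + 2*y^3 - 7*y^2 + 4*y) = (y - 2)*(y + 4)*(y^3 - 2*y^2 + y) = y*(y - 2)*(y + 4)*(y^2 - 2*y + 1) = y*(y - 2)*(y - 1)*(y + 4)*(y - 1)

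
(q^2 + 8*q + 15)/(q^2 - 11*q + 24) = (q^2 + 8*q + 15)/(q^2 - 11*q + 24)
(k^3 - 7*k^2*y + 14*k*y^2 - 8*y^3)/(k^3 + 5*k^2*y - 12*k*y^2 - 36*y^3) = (k^3 - 7*k^2*y + 14*k*y^2 - 8*y^3)/(k^3 + 5*k^2*y - 12*k*y^2 - 36*y^3)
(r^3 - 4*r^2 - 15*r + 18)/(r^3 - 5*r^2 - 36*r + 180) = (r^2 + 2*r - 3)/(r^2 + r - 30)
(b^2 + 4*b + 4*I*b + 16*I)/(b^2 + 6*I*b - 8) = (b + 4)/(b + 2*I)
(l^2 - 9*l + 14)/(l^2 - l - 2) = (l - 7)/(l + 1)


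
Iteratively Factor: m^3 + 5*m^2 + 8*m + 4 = (m + 1)*(m^2 + 4*m + 4) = (m + 1)*(m + 2)*(m + 2)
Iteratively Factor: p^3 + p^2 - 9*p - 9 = (p - 3)*(p^2 + 4*p + 3) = (p - 3)*(p + 3)*(p + 1)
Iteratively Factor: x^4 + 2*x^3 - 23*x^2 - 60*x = (x)*(x^3 + 2*x^2 - 23*x - 60) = x*(x + 3)*(x^2 - x - 20) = x*(x + 3)*(x + 4)*(x - 5)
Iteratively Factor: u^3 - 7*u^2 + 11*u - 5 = (u - 5)*(u^2 - 2*u + 1) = (u - 5)*(u - 1)*(u - 1)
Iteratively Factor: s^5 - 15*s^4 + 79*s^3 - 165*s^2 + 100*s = (s - 5)*(s^4 - 10*s^3 + 29*s^2 - 20*s) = (s - 5)*(s - 4)*(s^3 - 6*s^2 + 5*s) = (s - 5)*(s - 4)*(s - 1)*(s^2 - 5*s) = (s - 5)^2*(s - 4)*(s - 1)*(s)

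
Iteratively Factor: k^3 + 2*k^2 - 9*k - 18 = (k + 3)*(k^2 - k - 6) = (k + 2)*(k + 3)*(k - 3)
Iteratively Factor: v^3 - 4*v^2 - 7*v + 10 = (v - 1)*(v^2 - 3*v - 10) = (v - 5)*(v - 1)*(v + 2)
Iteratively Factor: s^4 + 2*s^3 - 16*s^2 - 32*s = (s + 4)*(s^3 - 2*s^2 - 8*s) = s*(s + 4)*(s^2 - 2*s - 8) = s*(s + 2)*(s + 4)*(s - 4)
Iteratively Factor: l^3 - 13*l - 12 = (l + 1)*(l^2 - l - 12) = (l + 1)*(l + 3)*(l - 4)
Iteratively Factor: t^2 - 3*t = (t - 3)*(t)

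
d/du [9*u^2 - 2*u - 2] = 18*u - 2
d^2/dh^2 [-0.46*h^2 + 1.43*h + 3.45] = -0.920000000000000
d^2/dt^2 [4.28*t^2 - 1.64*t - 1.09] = 8.56000000000000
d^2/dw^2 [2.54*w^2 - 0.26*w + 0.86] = 5.08000000000000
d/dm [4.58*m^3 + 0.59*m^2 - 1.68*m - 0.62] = 13.74*m^2 + 1.18*m - 1.68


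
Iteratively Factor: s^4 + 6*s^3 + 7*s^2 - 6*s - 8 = (s - 1)*(s^3 + 7*s^2 + 14*s + 8) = (s - 1)*(s + 4)*(s^2 + 3*s + 2) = (s - 1)*(s + 2)*(s + 4)*(s + 1)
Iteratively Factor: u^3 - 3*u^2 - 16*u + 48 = (u - 4)*(u^2 + u - 12) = (u - 4)*(u + 4)*(u - 3)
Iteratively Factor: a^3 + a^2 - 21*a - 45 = (a + 3)*(a^2 - 2*a - 15) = (a + 3)^2*(a - 5)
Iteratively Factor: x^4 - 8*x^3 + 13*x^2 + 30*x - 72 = (x - 3)*(x^3 - 5*x^2 - 2*x + 24) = (x - 3)*(x + 2)*(x^2 - 7*x + 12) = (x - 4)*(x - 3)*(x + 2)*(x - 3)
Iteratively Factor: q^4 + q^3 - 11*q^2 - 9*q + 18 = (q - 1)*(q^3 + 2*q^2 - 9*q - 18) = (q - 3)*(q - 1)*(q^2 + 5*q + 6) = (q - 3)*(q - 1)*(q + 2)*(q + 3)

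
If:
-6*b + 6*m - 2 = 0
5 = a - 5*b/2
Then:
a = 5*m/2 + 25/6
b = m - 1/3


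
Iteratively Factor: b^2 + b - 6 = (b + 3)*(b - 2)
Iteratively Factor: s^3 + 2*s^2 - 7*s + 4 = (s + 4)*(s^2 - 2*s + 1) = (s - 1)*(s + 4)*(s - 1)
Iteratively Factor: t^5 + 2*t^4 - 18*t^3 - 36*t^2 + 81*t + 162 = (t - 3)*(t^4 + 5*t^3 - 3*t^2 - 45*t - 54) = (t - 3)^2*(t^3 + 8*t^2 + 21*t + 18) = (t - 3)^2*(t + 2)*(t^2 + 6*t + 9) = (t - 3)^2*(t + 2)*(t + 3)*(t + 3)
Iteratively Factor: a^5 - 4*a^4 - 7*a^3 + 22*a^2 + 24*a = (a - 3)*(a^4 - a^3 - 10*a^2 - 8*a) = (a - 3)*(a + 1)*(a^3 - 2*a^2 - 8*a) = a*(a - 3)*(a + 1)*(a^2 - 2*a - 8) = a*(a - 4)*(a - 3)*(a + 1)*(a + 2)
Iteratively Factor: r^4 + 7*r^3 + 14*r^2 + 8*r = (r + 4)*(r^3 + 3*r^2 + 2*r) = (r + 2)*(r + 4)*(r^2 + r) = (r + 1)*(r + 2)*(r + 4)*(r)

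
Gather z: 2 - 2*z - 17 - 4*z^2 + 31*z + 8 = -4*z^2 + 29*z - 7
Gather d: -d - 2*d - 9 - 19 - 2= -3*d - 30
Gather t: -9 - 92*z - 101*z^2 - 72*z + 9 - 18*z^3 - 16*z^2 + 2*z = -18*z^3 - 117*z^2 - 162*z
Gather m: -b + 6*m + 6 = -b + 6*m + 6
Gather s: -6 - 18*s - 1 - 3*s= -21*s - 7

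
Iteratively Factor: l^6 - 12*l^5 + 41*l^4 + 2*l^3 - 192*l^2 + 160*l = (l - 4)*(l^5 - 8*l^4 + 9*l^3 + 38*l^2 - 40*l) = (l - 4)*(l - 1)*(l^4 - 7*l^3 + 2*l^2 + 40*l) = (l - 4)^2*(l - 1)*(l^3 - 3*l^2 - 10*l) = (l - 5)*(l - 4)^2*(l - 1)*(l^2 + 2*l) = (l - 5)*(l - 4)^2*(l - 1)*(l + 2)*(l)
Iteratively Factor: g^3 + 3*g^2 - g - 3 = (g + 1)*(g^2 + 2*g - 3) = (g + 1)*(g + 3)*(g - 1)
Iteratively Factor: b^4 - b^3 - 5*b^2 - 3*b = (b)*(b^3 - b^2 - 5*b - 3) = b*(b - 3)*(b^2 + 2*b + 1) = b*(b - 3)*(b + 1)*(b + 1)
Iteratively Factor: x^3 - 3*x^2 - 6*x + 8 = (x - 1)*(x^2 - 2*x - 8) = (x - 1)*(x + 2)*(x - 4)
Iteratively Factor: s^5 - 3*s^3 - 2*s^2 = (s)*(s^4 - 3*s^2 - 2*s) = s*(s + 1)*(s^3 - s^2 - 2*s) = s^2*(s + 1)*(s^2 - s - 2) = s^2*(s - 2)*(s + 1)*(s + 1)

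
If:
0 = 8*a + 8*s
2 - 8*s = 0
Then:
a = -1/4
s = 1/4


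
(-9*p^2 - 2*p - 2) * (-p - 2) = 9*p^3 + 20*p^2 + 6*p + 4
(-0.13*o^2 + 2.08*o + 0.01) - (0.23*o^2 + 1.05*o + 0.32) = -0.36*o^2 + 1.03*o - 0.31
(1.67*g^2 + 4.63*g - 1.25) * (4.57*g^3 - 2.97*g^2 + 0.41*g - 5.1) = 7.6319*g^5 + 16.1992*g^4 - 18.7789*g^3 - 2.9062*g^2 - 24.1255*g + 6.375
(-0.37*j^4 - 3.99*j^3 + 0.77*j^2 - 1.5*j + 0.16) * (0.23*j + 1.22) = -0.0851*j^5 - 1.3691*j^4 - 4.6907*j^3 + 0.5944*j^2 - 1.7932*j + 0.1952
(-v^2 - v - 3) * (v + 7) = -v^3 - 8*v^2 - 10*v - 21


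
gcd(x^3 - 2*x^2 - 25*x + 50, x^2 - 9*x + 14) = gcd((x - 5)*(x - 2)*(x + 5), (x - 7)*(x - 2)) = x - 2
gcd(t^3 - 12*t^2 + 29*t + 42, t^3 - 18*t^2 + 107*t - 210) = t^2 - 13*t + 42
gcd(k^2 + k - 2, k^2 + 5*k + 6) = k + 2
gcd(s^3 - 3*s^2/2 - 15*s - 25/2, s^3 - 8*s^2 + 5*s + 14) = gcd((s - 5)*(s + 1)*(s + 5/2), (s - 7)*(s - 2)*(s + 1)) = s + 1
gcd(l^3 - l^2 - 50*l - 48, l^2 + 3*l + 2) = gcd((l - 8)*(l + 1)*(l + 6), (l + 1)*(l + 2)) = l + 1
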